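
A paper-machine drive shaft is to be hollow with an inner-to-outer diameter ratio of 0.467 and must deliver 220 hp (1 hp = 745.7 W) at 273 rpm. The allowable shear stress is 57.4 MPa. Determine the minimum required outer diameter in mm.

ω = 2π·273/60 = 28.59 rad/s, so T = P/ω = 220×745.7 / 28.59 = 5738 N·m.
For a hollow shaft with d_i/d_o = 0.467: τ_max = 16T/(π d_o³ (1−k⁴)), so d_o = [16T/(π τ_allow (1−k⁴))]^(1/3) = [16·5738/(π·5.74×10^7·0.9524)]^(1/3) = 0.08116 m.

81.2 mm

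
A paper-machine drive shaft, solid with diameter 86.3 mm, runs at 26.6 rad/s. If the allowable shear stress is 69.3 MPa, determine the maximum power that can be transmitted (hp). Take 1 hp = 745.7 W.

312 hp

J = πd⁴/32 = π(0.0863)⁴/32 = 5.446×10^-6 m⁴.
T_max = τ_allow·J/r = 6.93×10^7 × 5.446×10^-6 / 0.0432 = 8746 N·m.
ω = 26.6 rad/s, so P_max = T_max·ω = 2.326×10^5 W.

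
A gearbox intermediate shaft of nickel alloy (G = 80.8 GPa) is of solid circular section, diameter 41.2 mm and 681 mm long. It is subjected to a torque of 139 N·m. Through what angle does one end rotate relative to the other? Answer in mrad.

J = πd⁴/32 = π(0.0412)⁴/32 = 2.829×10^-7 m⁴.
θ = T·L/(G·J) = 139.0 × 0.681 / (80.8×10⁹ × 2.829×10^-7) = 4.142×10^-3 rad.

4.14 mrad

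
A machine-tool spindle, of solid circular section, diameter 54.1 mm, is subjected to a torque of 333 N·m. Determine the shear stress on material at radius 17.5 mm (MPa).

6.93 MPa

J = πd⁴/32 = π(0.0541)⁴/32 = 8.410×10^-7 m⁴.
Shear stress varies linearly with radius: τ = T·r/J = 333.0 × 0.0175 / 8.410×10^-7 = 6.929×10^6 Pa.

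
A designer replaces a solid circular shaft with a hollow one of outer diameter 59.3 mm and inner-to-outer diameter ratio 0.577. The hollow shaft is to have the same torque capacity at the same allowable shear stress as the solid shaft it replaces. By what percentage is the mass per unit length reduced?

Equal τ_max and T ⇒ the solid shaft needs d_s³ = d_o³(1−k⁴), so d_s = 59.3·(1−0.577⁴)^(1/3) = 57.02 mm.
Area ratio A_h/A_s = d_o²(1−k²)/d_s² = (1−k²)/(1−k⁴)^(2/3) = 0.7214.
Mass saving = 1 − 0.7214 = 27.9 %.

27.9 %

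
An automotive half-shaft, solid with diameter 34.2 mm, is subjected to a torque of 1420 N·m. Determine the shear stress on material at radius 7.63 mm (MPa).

80.7 MPa

J = πd⁴/32 = π(0.0342)⁴/32 = 1.343×10^-7 m⁴.
Shear stress varies linearly with radius: τ = T·r/J = 1420 × 0.00763 / 1.343×10^-7 = 8.067×10^7 Pa.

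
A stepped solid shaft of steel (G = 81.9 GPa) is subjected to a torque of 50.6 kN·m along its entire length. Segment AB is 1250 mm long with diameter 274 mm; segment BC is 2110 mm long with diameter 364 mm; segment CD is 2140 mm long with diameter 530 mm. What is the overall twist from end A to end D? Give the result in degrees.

J_AB = π(0.274)⁴/32 = 5.53×10^-4 m⁴; J_BC = π(0.364)⁴/32 = 1.72×10^-3 m⁴; J_CD = π(0.530)⁴/32 = 7.75×10^-3 m⁴.
θ = (T/G)·Σ L_i/J_i = (50600/81.9×10⁹)·(1.25/5.53×10^-4 + 2.11/1.72×10^-3 + 2.14/7.75×10^-3) = 2.323×10^-3 rad.

0.133°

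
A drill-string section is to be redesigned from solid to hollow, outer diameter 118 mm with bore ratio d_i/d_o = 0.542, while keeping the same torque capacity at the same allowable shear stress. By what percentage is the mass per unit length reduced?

25.0 %

Equal τ_max and T ⇒ the solid shaft needs d_s³ = d_o³(1−k⁴), so d_s = 118·(1−0.542⁴)^(1/3) = 114.5 mm.
Area ratio A_h/A_s = d_o²(1−k²)/d_s² = (1−k²)/(1−k⁴)^(2/3) = 0.7500.
Mass saving = 1 − 0.7500 = 25.0 %.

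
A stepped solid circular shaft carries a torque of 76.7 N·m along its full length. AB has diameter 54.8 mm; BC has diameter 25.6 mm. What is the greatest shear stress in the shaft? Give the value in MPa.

Under the same torque, τ_max = 16T/(πd³) is largest where d is smallest — segment BC (d = 25.6 mm).
τ_max = 16·76.70/(π·(0.0256)³) = 2.328×10^7 Pa.

23.3 MPa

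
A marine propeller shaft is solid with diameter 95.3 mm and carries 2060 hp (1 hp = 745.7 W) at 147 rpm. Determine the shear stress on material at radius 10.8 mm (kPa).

ω = 2π·147/60 = 15.39 rad/s, so T = P/ω = 2060×745.7 / 15.39 = 99790 N·m.
J = πd⁴/32 = π(0.0953)⁴/32 = 8.098×10^-6 m⁴.
Shear stress varies linearly with radius: τ = T·r/J = 99790 × 0.0108 / 8.098×10^-6 = 1.331×10^8 Pa.

133000 kPa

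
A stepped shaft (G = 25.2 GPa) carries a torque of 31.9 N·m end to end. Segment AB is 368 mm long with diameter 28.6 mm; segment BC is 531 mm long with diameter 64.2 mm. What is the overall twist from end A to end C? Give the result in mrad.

J_AB = π(0.0286)⁴/32 = 6.57×10^-8 m⁴; J_BC = π(0.0642)⁴/32 = 1.67×10^-6 m⁴.
θ = (T/G)·Σ L_i/J_i = (31.90/25.2×10⁹)·(0.368/6.57×10^-8 + 0.531/1.67×10^-6) = 7.495×10^-3 rad.

7.50 mrad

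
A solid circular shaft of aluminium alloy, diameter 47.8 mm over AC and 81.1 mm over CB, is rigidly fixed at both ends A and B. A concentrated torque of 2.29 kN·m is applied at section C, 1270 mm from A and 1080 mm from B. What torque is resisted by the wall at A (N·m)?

213 N·m

Compatibility: T_A·a/J_AC = T_B·b/J_CB with T_A + T_B = T₀.
J_AC = 5.13×10^-7 m⁴, J_CB = 4.25×10^-6 m⁴, so T_A = T₀·(J_AC/a)/((J_AC/a)+(J_CB/b)) = 213.1 N·m, T_B = 2077 N·m.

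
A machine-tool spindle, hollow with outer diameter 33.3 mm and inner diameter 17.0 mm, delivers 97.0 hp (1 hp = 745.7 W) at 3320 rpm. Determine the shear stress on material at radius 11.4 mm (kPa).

21100 kPa

ω = 2π·3320/60 = 347.7 rad/s, so T = P/ω = 97.0×745.7 / 347.7 = 208.1 N·m.
J = π(d_o⁴ − d_i⁴)/32 = π(0.0333⁴ − 0.0170⁴)/32 = 1.125×10^-7 m⁴.
Shear stress varies linearly with radius: τ = T·r/J = 208.1 × 0.0114 / 1.125×10^-7 = 2.108×10^7 Pa.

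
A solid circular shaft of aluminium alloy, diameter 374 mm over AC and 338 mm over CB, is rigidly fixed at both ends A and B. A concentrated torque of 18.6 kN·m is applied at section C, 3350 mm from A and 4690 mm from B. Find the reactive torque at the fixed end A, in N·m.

Compatibility: T_A·a/J_AC = T_B·b/J_CB with T_A + T_B = T₀.
J_AC = 1.92×10^-3 m⁴, J_CB = 1.28×10^-3 m⁴, so T_A = T₀·(J_AC/a)/((J_AC/a)+(J_CB/b)) = 12600 N·m, T_B = 6003 N·m.

12600 N·m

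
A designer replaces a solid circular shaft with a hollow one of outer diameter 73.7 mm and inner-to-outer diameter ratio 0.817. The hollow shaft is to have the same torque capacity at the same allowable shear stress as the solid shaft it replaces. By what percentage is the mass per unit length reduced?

Equal τ_max and T ⇒ the solid shaft needs d_s³ = d_o³(1−k⁴), so d_s = 73.7·(1−0.817⁴)^(1/3) = 60.55 mm.
Area ratio A_h/A_s = d_o²(1−k²)/d_s² = (1−k²)/(1−k⁴)^(2/3) = 0.4927.
Mass saving = 1 − 0.4927 = 50.7 %.

50.7 %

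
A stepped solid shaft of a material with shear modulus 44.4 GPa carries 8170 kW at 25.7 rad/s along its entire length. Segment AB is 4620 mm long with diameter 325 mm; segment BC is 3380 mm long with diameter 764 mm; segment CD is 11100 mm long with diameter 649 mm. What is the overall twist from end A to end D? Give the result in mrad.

35.5 mrad

ω = 25.7 rad/s, so T = P/ω = 8170×10³ / 25.70 = 317900 N·m.
J_AB = π(0.325)⁴/32 = 1.10×10^-3 m⁴; J_BC = π(0.764)⁴/32 = 0.0334 m⁴; J_CD = π(0.649)⁴/32 = 0.0174 m⁴.
θ = (T/G)·Σ L_i/J_i = (317900/44.4×10⁹)·(4.62/1.10×10^-3 + 3.38/0.0334 + 11.1/0.0174) = 0.03549 rad.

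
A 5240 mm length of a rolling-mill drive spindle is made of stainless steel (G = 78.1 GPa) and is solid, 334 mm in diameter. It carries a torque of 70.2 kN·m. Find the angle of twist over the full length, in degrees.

J = πd⁴/32 = π(0.334)⁴/32 = 1.222×10^-3 m⁴.
θ = T·L/(G·J) = 70200 × 5.24 / (78.1×10⁹ × 1.222×10^-3) = 3.855×10^-3 rad.

0.221°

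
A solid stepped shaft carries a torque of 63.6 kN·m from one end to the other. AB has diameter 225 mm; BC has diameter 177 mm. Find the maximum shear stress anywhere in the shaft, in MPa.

58.4 MPa

Under the same torque, τ_max = 16T/(πd³) is largest where d is smallest — segment BC (d = 177 mm).
τ_max = 16·63600/(π·(0.177)³) = 5.841×10^7 Pa.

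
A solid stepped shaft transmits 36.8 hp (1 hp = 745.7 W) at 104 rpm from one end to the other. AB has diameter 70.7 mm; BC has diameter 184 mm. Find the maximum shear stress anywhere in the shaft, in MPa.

36.3 MPa

ω = 2π·104/60 = 10.89 rad/s, so T = P/ω = 36.8×745.7 / 10.89 = 2520 N·m.
Under the same torque, τ_max = 16T/(πd³) is largest where d is smallest — segment AB (d = 70.7 mm).
τ_max = 16·2520/(π·(0.0707)³) = 3.631×10^7 Pa.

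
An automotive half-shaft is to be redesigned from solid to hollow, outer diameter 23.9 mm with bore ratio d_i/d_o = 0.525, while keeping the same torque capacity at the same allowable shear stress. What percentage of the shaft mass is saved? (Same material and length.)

Equal τ_max and T ⇒ the solid shaft needs d_s³ = d_o³(1−k⁴), so d_s = 23.9·(1−0.525⁴)^(1/3) = 23.28 mm.
Area ratio A_h/A_s = d_o²(1−k²)/d_s² = (1−k²)/(1−k⁴)^(2/3) = 0.7636.
Mass saving = 1 − 0.7636 = 23.6 %.

23.6 %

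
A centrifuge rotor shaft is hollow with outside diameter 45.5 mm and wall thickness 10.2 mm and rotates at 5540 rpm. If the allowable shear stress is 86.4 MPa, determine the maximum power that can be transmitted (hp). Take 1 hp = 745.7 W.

J = π(d_o⁴ − d_i⁴)/32 = π(0.0455⁴ − 0.0251⁴)/32 = 3.818×10^-7 m⁴.
T_max = τ_allow·J/r = 8.64×10^7 × 3.818×10^-7 / 0.0227 = 1450 N·m.
ω = 2π·5540/60 = 580.1 rad/s, so P_max = T_max·ω = 8.412×10^5 W.

1130 hp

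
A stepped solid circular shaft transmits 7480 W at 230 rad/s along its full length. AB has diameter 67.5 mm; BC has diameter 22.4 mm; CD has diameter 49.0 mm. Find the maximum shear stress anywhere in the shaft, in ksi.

ω = 230 rad/s, so T = P/ω = 7480 / 230.0 = 32.52 N·m.
Under the same torque, τ_max = 16T/(πd³) is largest where d is smallest — segment BC (d = 22.4 mm).
τ_max = 16·32.52/(π·(0.0224)³) = 1.474×10^7 Pa.

2.14 ksi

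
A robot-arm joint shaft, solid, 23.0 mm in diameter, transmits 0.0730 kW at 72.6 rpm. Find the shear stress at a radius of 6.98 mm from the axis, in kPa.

ω = 2π·72.6/60 = 7.603 rad/s, so T = P/ω = 0.0730×10³ / 7.603 = 9.602 N·m.
J = πd⁴/32 = π(0.0230)⁴/32 = 2.747×10^-8 m⁴.
Shear stress varies linearly with radius: τ = T·r/J = 9.602 × 0.00698 / 2.747×10^-8 = 2.440×10^6 Pa.

2440 kPa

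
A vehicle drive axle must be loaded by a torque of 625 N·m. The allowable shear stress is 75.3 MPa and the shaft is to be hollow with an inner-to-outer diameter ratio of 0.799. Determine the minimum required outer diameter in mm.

41.5 mm

For a hollow shaft with d_i/d_o = 0.799: τ_max = 16T/(π d_o³ (1−k⁴)), so d_o = [16T/(π τ_allow (1−k⁴))]^(1/3) = [16·625.0/(π·7.53×10^7·0.5924)]^(1/3) = 0.04148 m.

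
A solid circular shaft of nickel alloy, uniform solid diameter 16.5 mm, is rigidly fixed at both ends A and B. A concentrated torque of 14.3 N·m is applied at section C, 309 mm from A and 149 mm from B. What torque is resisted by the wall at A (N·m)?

4.65 N·m

With uniform GJ and both ends fixed, compatibility θ_AC = θ_CB gives T_A·a = T_B·b, together with T_A + T_B = T₀.
T_A = T₀·b/(a+b) = 14.30·149/458.0 = 4.652 N·m; T_B = 9.648 N·m.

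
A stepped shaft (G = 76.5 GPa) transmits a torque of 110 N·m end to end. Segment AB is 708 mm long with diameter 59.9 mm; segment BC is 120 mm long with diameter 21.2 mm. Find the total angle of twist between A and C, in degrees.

J_AB = π(0.0599)⁴/32 = 1.26×10^-6 m⁴; J_BC = π(0.0212)⁴/32 = 1.98×10^-8 m⁴.
θ = (T/G)·Σ L_i/J_i = (110.0/76.5×10⁹)·(0.708/1.26×10^-6 + 0.120/1.98×10^-8) = 9.506×10^-3 rad.

0.545°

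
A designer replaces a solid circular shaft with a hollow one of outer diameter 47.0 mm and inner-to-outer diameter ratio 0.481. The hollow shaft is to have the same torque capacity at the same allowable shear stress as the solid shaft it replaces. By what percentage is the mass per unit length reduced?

20.3 %

Equal τ_max and T ⇒ the solid shaft needs d_s³ = d_o³(1−k⁴), so d_s = 47.0·(1−0.481⁴)^(1/3) = 46.15 mm.
Area ratio A_h/A_s = d_o²(1−k²)/d_s² = (1−k²)/(1−k⁴)^(2/3) = 0.7974.
Mass saving = 1 − 0.7974 = 20.3 %.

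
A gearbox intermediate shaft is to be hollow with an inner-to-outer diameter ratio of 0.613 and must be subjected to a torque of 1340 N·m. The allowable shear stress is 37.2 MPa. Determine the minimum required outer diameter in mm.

For a hollow shaft with d_i/d_o = 0.613: τ_max = 16T/(π d_o³ (1−k⁴)), so d_o = [16T/(π τ_allow (1−k⁴))]^(1/3) = [16·1340/(π·3.72×10^7·0.8588)]^(1/3) = 0.05978 m.

59.8 mm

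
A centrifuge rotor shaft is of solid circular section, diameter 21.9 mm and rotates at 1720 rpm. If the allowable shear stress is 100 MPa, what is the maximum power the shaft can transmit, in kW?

J = πd⁴/32 = π(0.0219)⁴/32 = 2.258×10^-8 m⁴.
T_max = τ_allow·J/r = 1.00×10^8 × 2.258×10^-8 / 0.0109 = 206.2 N·m.
ω = 2π·1720/60 = 180.1 rad/s, so P_max = T_max·ω = 3.715×10^4 W.

37.1 kW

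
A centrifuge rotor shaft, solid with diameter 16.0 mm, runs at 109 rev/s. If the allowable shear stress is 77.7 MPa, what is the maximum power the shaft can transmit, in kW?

42.8 kW

J = πd⁴/32 = π(0.0160)⁴/32 = 6.434×10^-9 m⁴.
T_max = τ_allow·J/r = 7.77×10^7 × 6.434×10^-9 / 0.00800 = 62.49 N·m.
ω = 2π·109 = 684.9 rad/s, so P_max = T_max·ω = 4.280×10^4 W.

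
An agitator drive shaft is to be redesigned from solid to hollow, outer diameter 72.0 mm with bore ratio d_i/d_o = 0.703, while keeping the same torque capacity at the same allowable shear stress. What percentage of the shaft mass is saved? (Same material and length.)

Equal τ_max and T ⇒ the solid shaft needs d_s³ = d_o³(1−k⁴), so d_s = 72.0·(1−0.703⁴)^(1/3) = 65.58 mm.
Area ratio A_h/A_s = d_o²(1−k²)/d_s² = (1−k²)/(1−k⁴)^(2/3) = 0.6096.
Mass saving = 1 − 0.6096 = 39.0 %.

39.0 %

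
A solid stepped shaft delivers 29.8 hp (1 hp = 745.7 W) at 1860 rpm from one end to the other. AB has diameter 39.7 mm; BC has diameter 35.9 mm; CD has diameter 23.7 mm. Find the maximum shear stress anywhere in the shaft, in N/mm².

ω = 2π·1860/60 = 194.8 rad/s, so T = P/ω = 29.8×745.7 / 194.8 = 114.1 N·m.
Under the same torque, τ_max = 16T/(πd³) is largest where d is smallest — segment CD (d = 23.7 mm).
τ_max = 16·114.1/(π·(0.0237)³) = 4.365×10^7 Pa.

43.6 N/mm²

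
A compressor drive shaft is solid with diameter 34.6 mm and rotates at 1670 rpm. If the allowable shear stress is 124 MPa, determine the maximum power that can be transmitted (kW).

J = πd⁴/32 = π(0.0346)⁴/32 = 1.407×10^-7 m⁴.
T_max = τ_allow·J/r = 1.24×10^8 × 1.407×10^-7 / 0.0173 = 1009 N·m.
ω = 2π·1670/60 = 174.9 rad/s, so P_max = T_max·ω = 1.764×10^5 W.

176 kW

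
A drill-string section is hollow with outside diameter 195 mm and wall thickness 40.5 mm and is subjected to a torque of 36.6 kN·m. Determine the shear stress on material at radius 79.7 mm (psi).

J = π(d_o⁴ − d_i⁴)/32 = π(0.195⁴ − 0.114⁴)/32 = 1.254×10^-4 m⁴.
Shear stress varies linearly with radius: τ = T·r/J = 36600 × 0.0797 / 1.254×10^-4 = 2.327×10^7 Pa.

3370 psi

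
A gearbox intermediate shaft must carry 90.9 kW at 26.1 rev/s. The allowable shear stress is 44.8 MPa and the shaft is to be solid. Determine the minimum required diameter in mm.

39.8 mm

ω = 2π·26.1 = 164.0 rad/s, so T = P/ω = 90.9×10³ / 164.0 = 554.3 N·m.
For a solid shaft τ_max = 16T/(πd³), so d = (16T/(π τ_allow))^(1/3) = (16·554.3/(π·4.48×10^7))^(1/3) = 0.03979 m.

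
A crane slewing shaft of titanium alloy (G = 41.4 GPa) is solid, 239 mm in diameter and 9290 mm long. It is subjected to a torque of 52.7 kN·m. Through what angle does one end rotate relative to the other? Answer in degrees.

2.12°

J = πd⁴/32 = π(0.239)⁴/32 = 3.203×10^-4 m⁴.
θ = T·L/(G·J) = 52700 × 9.29 / (41.4×10⁹ × 3.203×10^-4) = 0.03692 rad.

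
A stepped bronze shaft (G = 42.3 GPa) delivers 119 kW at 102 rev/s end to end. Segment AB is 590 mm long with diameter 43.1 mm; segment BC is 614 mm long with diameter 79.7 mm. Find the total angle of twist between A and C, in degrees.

0.477°

ω = 2π·102 = 640.9 rad/s, so T = P/ω = 119×10³ / 640.9 = 185.7 N·m.
J_AB = π(0.0431)⁴/32 = 3.39×10^-7 m⁴; J_BC = π(0.0797)⁴/32 = 3.96×10^-6 m⁴.
θ = (T/G)·Σ L_i/J_i = (185.7/42.3×10⁹)·(0.590/3.39×10^-7 + 0.614/3.96×10^-6) = 8.325×10^-3 rad.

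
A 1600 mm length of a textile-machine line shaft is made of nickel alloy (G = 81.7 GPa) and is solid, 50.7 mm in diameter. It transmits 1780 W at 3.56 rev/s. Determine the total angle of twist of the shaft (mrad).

ω = 2π·3.56 = 22.37 rad/s, so T = P/ω = 1780 / 22.37 = 79.58 N·m.
J = πd⁴/32 = π(0.0507)⁴/32 = 6.487×10^-7 m⁴.
θ = T·L/(G·J) = 79.58 × 1.60 / (81.7×10⁹ × 6.487×10^-7) = 2.402×10^-3 rad.

2.40 mrad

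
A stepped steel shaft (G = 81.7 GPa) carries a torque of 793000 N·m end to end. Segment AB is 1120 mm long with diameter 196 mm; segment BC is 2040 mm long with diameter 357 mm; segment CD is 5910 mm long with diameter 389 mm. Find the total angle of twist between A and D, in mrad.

J_AB = π(0.196)⁴/32 = 1.45×10^-4 m⁴; J_BC = π(0.357)⁴/32 = 1.59×10^-3 m⁴; J_CD = π(0.389)⁴/32 = 2.25×10^-3 m⁴.
θ = (T/G)·Σ L_i/J_i = (793000/81.7×10⁹)·(1.12/1.45×10^-4 + 2.04/1.59×10^-3 + 5.91/2.25×10^-3) = 0.1130 rad.

113 mrad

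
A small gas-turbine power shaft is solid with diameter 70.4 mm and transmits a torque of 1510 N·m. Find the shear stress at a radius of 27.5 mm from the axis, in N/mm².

17.2 N/mm²

J = πd⁴/32 = π(0.0704)⁴/32 = 2.412×10^-6 m⁴.
Shear stress varies linearly with radius: τ = T·r/J = 1510 × 0.0275 / 2.412×10^-6 = 1.722×10^7 Pa.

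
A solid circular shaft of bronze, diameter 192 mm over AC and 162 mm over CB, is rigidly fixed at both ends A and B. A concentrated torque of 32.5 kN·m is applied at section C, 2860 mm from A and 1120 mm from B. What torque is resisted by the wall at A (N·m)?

14200 N·m

Compatibility: T_A·a/J_AC = T_B·b/J_CB with T_A + T_B = T₀.
J_AC = 1.33×10^-4 m⁴, J_CB = 6.76×10^-5 m⁴, so T_A = T₀·(J_AC/a)/((J_AC/a)+(J_CB/b)) = 14170 N·m, T_B = 18330 N·m.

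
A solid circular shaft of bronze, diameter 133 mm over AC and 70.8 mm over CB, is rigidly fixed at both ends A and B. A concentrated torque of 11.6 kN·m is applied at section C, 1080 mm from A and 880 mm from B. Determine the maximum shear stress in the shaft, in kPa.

22900 kPa

Compatibility: T_A·a/J_AC = T_B·b/J_CB with T_A + T_B = T₀.
J_AC = 3.07×10^-5 m⁴, J_CB = 2.47×10^-6 m⁴, so T_A = T₀·(J_AC/a)/((J_AC/a)+(J_CB/b)) = 10560 N·m, T_B = 1041 N·m.
τ in each portion: τ_AC = 2.29×10^7 Pa, τ_CB = 1.49×10^7 Pa; maximum is in AC.
τ_max = T_AC·r/J = 10560·0.0665/3.07×10^-5 = 2.286×10^7 Pa.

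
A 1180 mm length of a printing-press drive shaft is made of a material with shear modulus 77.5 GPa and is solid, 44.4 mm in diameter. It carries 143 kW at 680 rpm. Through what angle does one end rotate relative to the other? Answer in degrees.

ω = 2π·680/60 = 71.21 rad/s, so T = P/ω = 143×10³ / 71.21 = 2008 N·m.
J = πd⁴/32 = π(0.0444)⁴/32 = 3.815×10^-7 m⁴.
θ = T·L/(G·J) = 2008 × 1.18 / (77.5×10⁹ × 3.815×10^-7) = 0.08014 rad.

4.59°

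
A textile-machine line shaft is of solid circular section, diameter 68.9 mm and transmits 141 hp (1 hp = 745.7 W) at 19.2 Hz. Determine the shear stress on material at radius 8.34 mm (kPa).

ω = 2π·19.2 = 120.6 rad/s, so T = P/ω = 141×745.7 / 120.6 = 871.6 N·m.
J = πd⁴/32 = π(0.0689)⁴/32 = 2.212×10^-6 m⁴.
Shear stress varies linearly with radius: τ = T·r/J = 871.6 × 0.00834 / 2.212×10^-6 = 3.285×10^6 Pa.

3290 kPa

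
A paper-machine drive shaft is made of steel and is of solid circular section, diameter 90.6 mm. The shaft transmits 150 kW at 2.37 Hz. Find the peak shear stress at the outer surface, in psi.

ω = 2π·2.37 = 14.89 rad/s, so T = P/ω = 150×10³ / 14.89 = 10070 N·m.
J = πd⁴/32 = π(0.0906)⁴/32 = 6.615×10^-6 m⁴.
τ_max = T·r/J = 10070 × 0.0453 / 6.615×10^-6 = 6.898×10^7 Pa.

10000 psi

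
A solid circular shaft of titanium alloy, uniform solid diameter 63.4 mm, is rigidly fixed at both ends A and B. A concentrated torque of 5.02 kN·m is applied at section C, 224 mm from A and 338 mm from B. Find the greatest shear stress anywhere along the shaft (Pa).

With uniform GJ and both ends fixed, compatibility θ_AC = θ_CB gives T_A·a = T_B·b, together with T_A + T_B = T₀.
T_A = T₀·b/(a+b) = 5020·338/562.0 = 3019 N·m; T_B = 2001 N·m.
τ in each portion: τ_AC = 6.03×10^7 Pa, τ_CB = 4.00×10^7 Pa; maximum is in AC.
τ_max = T_AC·r/J = 3019·0.0317/1.59×10^-6 = 6.034×10^7 Pa.

6.03e7 Pa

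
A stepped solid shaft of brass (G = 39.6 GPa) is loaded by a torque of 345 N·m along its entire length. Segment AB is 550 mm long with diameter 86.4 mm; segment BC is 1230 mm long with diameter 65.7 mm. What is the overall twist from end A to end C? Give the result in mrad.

6.73 mrad

J_AB = π(0.0864)⁴/32 = 5.47×10^-6 m⁴; J_BC = π(0.0657)⁴/32 = 1.83×10^-6 m⁴.
θ = (T/G)·Σ L_i/J_i = (345.0/39.6×10⁹)·(0.550/5.47×10^-6 + 1.23/1.83×10^-6) = 6.734×10^-3 rad.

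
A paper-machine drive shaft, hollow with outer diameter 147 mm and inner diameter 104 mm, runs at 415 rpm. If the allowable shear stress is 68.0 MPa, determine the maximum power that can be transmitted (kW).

1380 kW

J = π(d_o⁴ − d_i⁴)/32 = π(0.147⁴ − 0.104⁴)/32 = 3.436×10^-5 m⁴.
T_max = τ_allow·J/r = 6.80×10^7 × 3.436×10^-5 / 0.0735 = 31790 N·m.
ω = 2π·415/60 = 43.46 rad/s, so P_max = T_max·ω = 1.381×10^6 W.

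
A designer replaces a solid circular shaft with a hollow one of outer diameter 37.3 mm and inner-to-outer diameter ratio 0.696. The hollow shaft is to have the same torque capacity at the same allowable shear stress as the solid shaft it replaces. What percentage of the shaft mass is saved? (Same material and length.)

38.4 %

Equal τ_max and T ⇒ the solid shaft needs d_s³ = d_o³(1−k⁴), so d_s = 37.3·(1−0.696⁴)^(1/3) = 34.12 mm.
Area ratio A_h/A_s = d_o²(1−k²)/d_s² = (1−k²)/(1−k⁴)^(2/3) = 0.6162.
Mass saving = 1 − 0.6162 = 38.4 %.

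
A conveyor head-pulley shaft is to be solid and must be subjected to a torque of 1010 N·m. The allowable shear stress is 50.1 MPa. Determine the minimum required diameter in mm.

For a solid shaft τ_max = 16T/(πd³), so d = (16T/(π τ_allow))^(1/3) = (16·1010/(π·5.01×10^7))^(1/3) = 0.04683 m.

46.8 mm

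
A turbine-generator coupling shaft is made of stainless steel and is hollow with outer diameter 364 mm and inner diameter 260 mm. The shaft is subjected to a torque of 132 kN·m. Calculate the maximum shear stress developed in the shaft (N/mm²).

18.8 N/mm²

J = π(d_o⁴ − d_i⁴)/32 = π(0.364⁴ − 0.260⁴)/32 = 1.275×10^-3 m⁴.
τ_max = T·r/J = 132000 × 0.182 / 1.275×10^-3 = 1.884×10^7 Pa.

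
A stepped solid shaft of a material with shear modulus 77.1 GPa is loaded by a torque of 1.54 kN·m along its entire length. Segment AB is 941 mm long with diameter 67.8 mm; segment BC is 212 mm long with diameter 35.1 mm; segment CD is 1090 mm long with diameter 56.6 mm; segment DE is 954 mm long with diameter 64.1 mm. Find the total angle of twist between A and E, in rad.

0.0706 rad

J_AB = π(0.0678)⁴/32 = 2.07×10^-6 m⁴; J_BC = π(0.0351)⁴/32 = 1.49×10^-7 m⁴; J_CD = π(0.0566)⁴/32 = 1.01×10^-6 m⁴; J_DE = π(0.0641)⁴/32 = 1.66×10^-6 m⁴.
θ = (T/G)·Σ L_i/J_i = (1540/77.1×10⁹)·(0.941/2.07×10^-6 + 0.212/1.49×10^-7 + 1.09/1.01×10^-6 + 0.954/1.66×10^-6) = 0.07058 rad.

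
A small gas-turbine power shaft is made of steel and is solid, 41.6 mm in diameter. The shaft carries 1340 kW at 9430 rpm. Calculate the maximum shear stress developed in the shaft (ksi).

ω = 2π·9430/60 = 987.5 rad/s, so T = P/ω = 1340×10³ / 987.5 = 1357 N·m.
J = πd⁴/32 = π(0.0416)⁴/32 = 2.940×10^-7 m⁴.
τ_max = T·r/J = 1357 × 0.0208 / 2.940×10^-7 = 9.600×10^7 Pa.

13.9 ksi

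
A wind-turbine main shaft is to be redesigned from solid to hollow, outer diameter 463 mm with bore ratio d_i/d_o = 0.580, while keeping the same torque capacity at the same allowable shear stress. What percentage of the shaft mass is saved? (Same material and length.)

28.1 %

Equal τ_max and T ⇒ the solid shaft needs d_s³ = d_o³(1−k⁴), so d_s = 463·(1−0.580⁴)^(1/3) = 444.8 mm.
Area ratio A_h/A_s = d_o²(1−k²)/d_s² = (1−k²)/(1−k⁴)^(2/3) = 0.7189.
Mass saving = 1 − 0.7189 = 28.1 %.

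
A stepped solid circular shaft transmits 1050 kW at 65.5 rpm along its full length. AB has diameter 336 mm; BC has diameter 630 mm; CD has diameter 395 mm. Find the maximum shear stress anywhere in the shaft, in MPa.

20.6 MPa

ω = 2π·65.5/60 = 6.859 rad/s, so T = P/ω = 1050×10³ / 6.859 = 153100 N·m.
Under the same torque, τ_max = 16T/(πd³) is largest where d is smallest — segment AB (d = 336 mm).
τ_max = 16·153100/(π·(0.336)³) = 2.055×10^7 Pa.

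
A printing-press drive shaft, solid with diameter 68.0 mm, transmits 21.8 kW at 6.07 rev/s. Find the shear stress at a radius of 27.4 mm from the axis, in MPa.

7.46 MPa

ω = 2π·6.07 = 38.14 rad/s, so T = P/ω = 21.8×10³ / 38.14 = 571.6 N·m.
J = πd⁴/32 = π(0.0680)⁴/32 = 2.099×10^-6 m⁴.
Shear stress varies linearly with radius: τ = T·r/J = 571.6 × 0.0274 / 2.099×10^-6 = 7.461×10^6 Pa.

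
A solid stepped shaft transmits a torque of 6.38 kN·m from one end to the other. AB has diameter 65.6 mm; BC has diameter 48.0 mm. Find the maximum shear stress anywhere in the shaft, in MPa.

294 MPa

Under the same torque, τ_max = 16T/(πd³) is largest where d is smallest — segment BC (d = 48.0 mm).
τ_max = 16·6380/(π·(0.0480)³) = 2.938×10^8 Pa.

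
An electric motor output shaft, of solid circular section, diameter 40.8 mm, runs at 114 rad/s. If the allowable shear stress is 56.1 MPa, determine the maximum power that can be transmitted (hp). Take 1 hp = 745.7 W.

114 hp

J = πd⁴/32 = π(0.0408)⁴/32 = 2.720×10^-7 m⁴.
T_max = τ_allow·J/r = 5.61×10^7 × 2.720×10^-7 / 0.0204 = 748.1 N·m.
ω = 114 rad/s, so P_max = T_max·ω = 8.529×10^4 W.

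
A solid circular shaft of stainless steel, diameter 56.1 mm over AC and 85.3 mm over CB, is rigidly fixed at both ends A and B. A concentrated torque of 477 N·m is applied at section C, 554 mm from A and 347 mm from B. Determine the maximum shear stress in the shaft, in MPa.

Compatibility: T_A·a/J_AC = T_B·b/J_CB with T_A + T_B = T₀.
J_AC = 9.72×10^-7 m⁴, J_CB = 5.20×10^-6 m⁴, so T_A = T₀·(J_AC/a)/((J_AC/a)+(J_CB/b)) = 50.03 N·m, T_B = 427.0 N·m.
τ in each portion: τ_AC = 1.44×10^6 Pa, τ_CB = 3.50×10^6 Pa; maximum is in CB.
τ_max = T_CB·r/J = 427.0·0.0427/5.20×10^-6 = 3.504×10^6 Pa.

3.50 MPa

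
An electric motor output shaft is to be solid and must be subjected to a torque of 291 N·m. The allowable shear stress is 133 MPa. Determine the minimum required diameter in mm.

22.3 mm

For a solid shaft τ_max = 16T/(πd³), so d = (16T/(π τ_allow))^(1/3) = (16·291.0/(π·1.33×10^8))^(1/3) = 0.02234 m.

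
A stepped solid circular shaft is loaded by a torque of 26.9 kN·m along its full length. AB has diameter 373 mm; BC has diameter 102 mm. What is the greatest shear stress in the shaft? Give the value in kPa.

Under the same torque, τ_max = 16T/(πd³) is largest where d is smallest — segment BC (d = 102 mm).
τ_max = 16·26900/(π·(0.102)³) = 1.291×10^8 Pa.

129000 kPa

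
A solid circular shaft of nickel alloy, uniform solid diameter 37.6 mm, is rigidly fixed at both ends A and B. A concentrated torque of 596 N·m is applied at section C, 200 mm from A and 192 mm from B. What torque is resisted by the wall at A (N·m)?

With uniform GJ and both ends fixed, compatibility θ_AC = θ_CB gives T_A·a = T_B·b, together with T_A + T_B = T₀.
T_A = T₀·b/(a+b) = 596.0·192/392.0 = 291.9 N·m; T_B = 304.1 N·m.

292 N·m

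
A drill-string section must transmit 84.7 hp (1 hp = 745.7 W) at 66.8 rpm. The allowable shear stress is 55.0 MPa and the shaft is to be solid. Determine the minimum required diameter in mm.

ω = 2π·66.8/60 = 6.995 rad/s, so T = P/ω = 84.7×745.7 / 6.995 = 9029 N·m.
For a solid shaft τ_max = 16T/(πd³), so d = (16T/(π τ_allow))^(1/3) = (16·9029/(π·5.50×10^7))^(1/3) = 0.09421 m.

94.2 mm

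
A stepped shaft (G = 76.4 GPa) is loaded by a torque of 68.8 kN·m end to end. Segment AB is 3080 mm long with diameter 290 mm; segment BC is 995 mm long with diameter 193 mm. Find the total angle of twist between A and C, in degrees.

J_AB = π(0.290)⁴/32 = 6.94×10^-4 m⁴; J_BC = π(0.193)⁴/32 = 1.36×10^-4 m⁴.
θ = (T/G)·Σ L_i/J_i = (68800/76.4×10⁹)·(3.08/6.94×10^-4 + 0.995/1.36×10^-4) = 0.01057 rad.

0.606°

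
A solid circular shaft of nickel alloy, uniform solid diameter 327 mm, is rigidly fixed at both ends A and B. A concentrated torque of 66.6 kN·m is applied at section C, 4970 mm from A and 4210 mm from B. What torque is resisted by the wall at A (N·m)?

With uniform GJ and both ends fixed, compatibility θ_AC = θ_CB gives T_A·a = T_B·b, together with T_A + T_B = T₀.
T_A = T₀·b/(a+b) = 66600·4210/9180 = 30540 N·m; T_B = 36060 N·m.

30500 N·m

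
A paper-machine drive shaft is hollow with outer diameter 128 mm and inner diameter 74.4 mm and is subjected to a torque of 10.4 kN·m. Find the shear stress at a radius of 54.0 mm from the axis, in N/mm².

24.1 N/mm²

J = π(d_o⁴ − d_i⁴)/32 = π(0.128⁴ − 0.0744⁴)/32 = 2.335×10^-5 m⁴.
Shear stress varies linearly with radius: τ = T·r/J = 10400 × 0.0540 / 2.335×10^-5 = 2.406×10^7 Pa.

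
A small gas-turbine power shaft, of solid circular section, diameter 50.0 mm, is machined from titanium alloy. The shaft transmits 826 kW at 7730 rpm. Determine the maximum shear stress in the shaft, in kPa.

ω = 2π·7730/60 = 809.5 rad/s, so T = P/ω = 826×10³ / 809.5 = 1020 N·m.
J = πd⁴/32 = π(0.0500)⁴/32 = 6.136×10^-7 m⁴.
τ_max = T·r/J = 1020 × 0.0250 / 6.136×10^-7 = 4.157×10^7 Pa.

41600 kPa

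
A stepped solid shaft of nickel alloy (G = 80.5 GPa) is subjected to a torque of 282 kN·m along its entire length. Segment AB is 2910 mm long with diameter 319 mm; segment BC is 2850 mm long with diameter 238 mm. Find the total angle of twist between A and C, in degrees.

2.39°

J_AB = π(0.319)⁴/32 = 1.02×10^-3 m⁴; J_BC = π(0.238)⁴/32 = 3.15×10^-4 m⁴.
θ = (T/G)·Σ L_i/J_i = (282000/80.5×10⁹)·(2.91/1.02×10^-3 + 2.85/3.15×10^-4) = 0.04172 rad.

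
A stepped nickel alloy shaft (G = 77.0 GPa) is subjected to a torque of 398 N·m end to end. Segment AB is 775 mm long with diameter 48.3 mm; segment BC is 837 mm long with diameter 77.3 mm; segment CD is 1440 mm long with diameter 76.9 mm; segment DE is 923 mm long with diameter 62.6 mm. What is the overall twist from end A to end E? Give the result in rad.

0.0141 rad

J_AB = π(0.0483)⁴/32 = 5.34×10^-7 m⁴; J_BC = π(0.0773)⁴/32 = 3.51×10^-6 m⁴; J_CD = π(0.0769)⁴/32 = 3.43×10^-6 m⁴; J_DE = π(0.0626)⁴/32 = 1.51×10^-6 m⁴.
θ = (T/G)·Σ L_i/J_i = (398.0/77.0×10⁹)·(0.775/5.34×10^-7 + 0.837/3.51×10^-6 + 1.44/3.43×10^-6 + 0.923/1.51×10^-6) = 0.01406 rad.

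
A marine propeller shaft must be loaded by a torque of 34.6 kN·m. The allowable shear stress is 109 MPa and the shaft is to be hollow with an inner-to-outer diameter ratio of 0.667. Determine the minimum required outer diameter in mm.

For a hollow shaft with d_i/d_o = 0.667: τ_max = 16T/(π d_o³ (1−k⁴)), so d_o = [16T/(π τ_allow (1−k⁴))]^(1/3) = [16·34600/(π·1.09×10^8·0.8021)]^(1/3) = 0.1263 m.

126 mm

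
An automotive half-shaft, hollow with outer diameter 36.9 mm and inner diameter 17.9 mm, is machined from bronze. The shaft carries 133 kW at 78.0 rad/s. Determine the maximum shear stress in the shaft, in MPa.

ω = 78.0 rad/s, so T = P/ω = 133×10³ / 78.00 = 1705 N·m.
J = π(d_o⁴ − d_i⁴)/32 = π(0.0369⁴ − 0.0179⁴)/32 = 1.719×10^-7 m⁴.
τ_max = T·r/J = 1705 × 0.0184 / 1.719×10^-7 = 1.830×10^8 Pa.

183 MPa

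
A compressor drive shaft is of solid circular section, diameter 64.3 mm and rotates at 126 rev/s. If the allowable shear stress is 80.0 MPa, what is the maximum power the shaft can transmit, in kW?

3310 kW

J = πd⁴/32 = π(0.0643)⁴/32 = 1.678×10^-6 m⁴.
T_max = τ_allow·J/r = 8.00×10^7 × 1.678×10^-6 / 0.0321 = 4176 N·m.
ω = 2π·126 = 791.7 rad/s, so P_max = T_max·ω = 3.306×10^6 W.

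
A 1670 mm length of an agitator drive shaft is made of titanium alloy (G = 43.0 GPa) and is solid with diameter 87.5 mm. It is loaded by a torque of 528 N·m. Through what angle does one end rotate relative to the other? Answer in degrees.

J = πd⁴/32 = π(0.0875)⁴/32 = 5.755×10^-6 m⁴.
θ = T·L/(G·J) = 528.0 × 1.67 / (43.0×10⁹ × 5.755×10^-6) = 3.563×10^-3 rad.

0.204°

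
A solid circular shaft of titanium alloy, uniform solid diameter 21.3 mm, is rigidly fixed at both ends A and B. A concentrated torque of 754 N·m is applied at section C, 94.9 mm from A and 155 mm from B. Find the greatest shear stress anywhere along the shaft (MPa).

246 MPa

With uniform GJ and both ends fixed, compatibility θ_AC = θ_CB gives T_A·a = T_B·b, together with T_A + T_B = T₀.
T_A = T₀·b/(a+b) = 754.0·155/249.9 = 467.7 N·m; T_B = 286.3 N·m.
τ in each portion: τ_AC = 2.46×10^8 Pa, τ_CB = 1.51×10^8 Pa; maximum is in AC.
τ_max = T_AC·r/J = 467.7·0.0106/2.02×10^-8 = 2.465×10^8 Pa.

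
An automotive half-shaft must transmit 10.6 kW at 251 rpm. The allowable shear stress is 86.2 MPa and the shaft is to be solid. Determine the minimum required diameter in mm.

ω = 2π·251/60 = 26.28 rad/s, so T = P/ω = 10.6×10³ / 26.28 = 403.3 N·m.
For a solid shaft τ_max = 16T/(πd³), so d = (16T/(π τ_allow))^(1/3) = (16·403.3/(π·8.62×10^7))^(1/3) = 0.02878 m.

28.8 mm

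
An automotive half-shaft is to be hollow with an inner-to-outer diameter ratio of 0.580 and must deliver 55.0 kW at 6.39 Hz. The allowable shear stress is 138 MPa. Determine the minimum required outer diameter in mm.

38.5 mm

ω = 2π·6.39 = 40.15 rad/s, so T = P/ω = 55.0×10³ / 40.15 = 1370 N·m.
For a hollow shaft with d_i/d_o = 0.580: τ_max = 16T/(π d_o³ (1−k⁴)), so d_o = [16T/(π τ_allow (1−k⁴))]^(1/3) = [16·1370/(π·1.38×10^8·0.8868)]^(1/3) = 0.03849 m.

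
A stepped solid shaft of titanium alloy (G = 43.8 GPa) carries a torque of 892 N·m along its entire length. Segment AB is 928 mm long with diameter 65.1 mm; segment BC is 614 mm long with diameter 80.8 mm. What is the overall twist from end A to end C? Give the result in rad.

0.0137 rad

J_AB = π(0.0651)⁴/32 = 1.76×10^-6 m⁴; J_BC = π(0.0808)⁴/32 = 4.18×10^-6 m⁴.
θ = (T/G)·Σ L_i/J_i = (892.0/43.8×10⁹)·(0.928/1.76×10^-6 + 0.614/4.18×10^-6) = 0.01371 rad.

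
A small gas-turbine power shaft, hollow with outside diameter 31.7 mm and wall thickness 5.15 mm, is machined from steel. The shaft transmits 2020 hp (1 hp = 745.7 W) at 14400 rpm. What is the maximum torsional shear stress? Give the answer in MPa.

202 MPa

ω = 2π·14400/60 = 1508 rad/s, so T = P/ω = 2020×745.7 / 1508 = 998.9 N·m.
J = π(d_o⁴ − d_i⁴)/32 = π(0.0317⁴ − 0.0214⁴)/32 = 7.855×10^-8 m⁴.
τ_max = T·r/J = 998.9 × 0.0158 / 7.855×10^-8 = 2.016×10^8 Pa.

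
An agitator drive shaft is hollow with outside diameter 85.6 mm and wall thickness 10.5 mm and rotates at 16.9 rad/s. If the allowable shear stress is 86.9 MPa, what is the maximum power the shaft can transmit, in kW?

J = π(d_o⁴ − d_i⁴)/32 = π(0.0856⁴ − 0.0646⁴)/32 = 3.561×10^-6 m⁴.
T_max = τ_allow·J/r = 8.69×10^7 × 3.561×10^-6 / 0.0428 = 7231 N·m.
ω = 16.9 rad/s, so P_max = T_max·ω = 1.222×10^5 W.

122 kW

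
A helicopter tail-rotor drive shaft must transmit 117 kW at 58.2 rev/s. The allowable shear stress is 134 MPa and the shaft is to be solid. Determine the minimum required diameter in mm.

23.0 mm

ω = 2π·58.2 = 365.7 rad/s, so T = P/ω = 117×10³ / 365.7 = 320.0 N·m.
For a solid shaft τ_max = 16T/(πd³), so d = (16T/(π τ_allow))^(1/3) = (16·320.0/(π·1.34×10^8))^(1/3) = 0.02300 m.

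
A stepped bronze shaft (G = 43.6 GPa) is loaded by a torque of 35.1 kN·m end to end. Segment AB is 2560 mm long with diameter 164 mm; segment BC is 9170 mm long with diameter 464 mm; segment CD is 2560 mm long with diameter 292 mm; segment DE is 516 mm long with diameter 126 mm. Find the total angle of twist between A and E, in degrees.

2.88°

J_AB = π(0.164)⁴/32 = 7.10×10^-5 m⁴; J_BC = π(0.464)⁴/32 = 4.55×10^-3 m⁴; J_CD = π(0.292)⁴/32 = 7.14×10^-4 m⁴; J_DE = π(0.126)⁴/32 = 2.47×10^-5 m⁴.
θ = (T/G)·Σ L_i/J_i = (35100/43.6×10⁹)·(2.56/7.10×10^-5 + 9.17/4.55×10^-3 + 2.56/7.14×10^-4 + 0.516/2.47×10^-5) = 0.05032 rad.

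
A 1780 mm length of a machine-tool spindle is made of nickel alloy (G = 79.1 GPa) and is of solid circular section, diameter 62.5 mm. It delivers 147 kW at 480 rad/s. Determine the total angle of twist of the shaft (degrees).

0.264°

ω = 480 rad/s, so T = P/ω = 147×10³ / 480.0 = 306.2 N·m.
J = πd⁴/32 = π(0.0625)⁴/32 = 1.498×10^-6 m⁴.
θ = T·L/(G·J) = 306.2 × 1.78 / (79.1×10⁹ × 1.498×10^-6) = 4.600×10^-3 rad.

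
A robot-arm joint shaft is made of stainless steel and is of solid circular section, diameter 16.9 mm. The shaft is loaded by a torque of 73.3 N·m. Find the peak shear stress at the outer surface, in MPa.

77.3 MPa

J = πd⁴/32 = π(0.0169)⁴/32 = 8.008×10^-9 m⁴.
τ_max = T·r/J = 73.30 × 0.00845 / 8.008×10^-9 = 7.734×10^7 Pa.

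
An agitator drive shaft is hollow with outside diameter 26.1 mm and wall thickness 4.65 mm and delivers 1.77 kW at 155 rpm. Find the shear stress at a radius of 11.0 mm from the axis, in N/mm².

ω = 2π·155/60 = 16.23 rad/s, so T = P/ω = 1.77×10³ / 16.23 = 109.0 N·m.
J = π(d_o⁴ − d_i⁴)/32 = π(0.0261⁴ − 0.0168⁴)/32 = 3.774×10^-8 m⁴.
Shear stress varies linearly with radius: τ = T·r/J = 109.0 × 0.0110 / 3.774×10^-8 = 3.179×10^7 Pa.

31.8 N/mm²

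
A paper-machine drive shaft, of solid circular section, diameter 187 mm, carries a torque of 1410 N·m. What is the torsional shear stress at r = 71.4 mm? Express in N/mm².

0.839 N/mm²

J = πd⁴/32 = π(0.187)⁴/32 = 1.201×10^-4 m⁴.
Shear stress varies linearly with radius: τ = T·r/J = 1410 × 0.0714 / 1.201×10^-4 = 8.386×10^5 Pa.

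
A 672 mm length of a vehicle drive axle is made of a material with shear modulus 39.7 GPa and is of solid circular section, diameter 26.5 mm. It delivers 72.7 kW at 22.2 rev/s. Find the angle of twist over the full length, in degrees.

10.4°

ω = 2π·22.2 = 139.5 rad/s, so T = P/ω = 72.7×10³ / 139.5 = 521.2 N·m.
J = πd⁴/32 = π(0.0265)⁴/32 = 4.842×10^-8 m⁴.
θ = T·L/(G·J) = 521.2 × 0.672 / (39.7×10⁹ × 4.842×10^-8) = 0.1822 rad.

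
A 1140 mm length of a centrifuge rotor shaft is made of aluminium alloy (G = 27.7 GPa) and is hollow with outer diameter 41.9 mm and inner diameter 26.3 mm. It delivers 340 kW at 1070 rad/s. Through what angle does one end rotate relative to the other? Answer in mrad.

51.2 mrad

ω = 1070 rad/s, so T = P/ω = 340×10³ / 1070 = 317.8 N·m.
J = π(d_o⁴ − d_i⁴)/32 = π(0.0419⁴ − 0.0263⁴)/32 = 2.556×10^-7 m⁴.
θ = T·L/(G·J) = 317.8 × 1.14 / (27.7×10⁹ × 2.556×10^-7) = 0.05116 rad.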